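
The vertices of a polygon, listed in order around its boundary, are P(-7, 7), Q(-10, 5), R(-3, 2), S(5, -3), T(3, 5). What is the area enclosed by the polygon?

59.5

Cross-terms: 35, -5, -1, 34, 56  ⇒  Σ = 119
Area = |Σ|/2 = 59.5.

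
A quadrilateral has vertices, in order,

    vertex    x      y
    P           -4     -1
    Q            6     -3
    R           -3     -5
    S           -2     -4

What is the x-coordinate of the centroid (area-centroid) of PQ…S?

Apply the shoelace formula. First the cross-terms c_i = x_i·y_{i+1} − x_{i+1}·y_i:
  18, -39, 2, -14  ⇒  2A = -33, A = -16.5.
Then Σ (x_i + x_{i+1})·c_i = -7, so x̄ = -7 / (6·(-16.5)) = 7/99.

7/99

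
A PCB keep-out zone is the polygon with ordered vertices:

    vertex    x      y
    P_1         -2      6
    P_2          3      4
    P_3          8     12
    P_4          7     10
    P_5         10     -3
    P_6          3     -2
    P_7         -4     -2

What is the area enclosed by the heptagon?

100

Σ = (-26) + (4) + (-4) + (-121) + (-11) + (-14) + (-28) = -200
Area = |Σ|/2 = 100.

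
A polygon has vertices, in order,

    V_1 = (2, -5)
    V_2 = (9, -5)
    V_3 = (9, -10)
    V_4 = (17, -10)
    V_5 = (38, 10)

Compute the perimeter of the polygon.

|V_1V_2| = √((7)² + (0)²) = √49 = 7
|V_2V_3| = √((0)² + (-5)²) = √25 = 5
|V_3V_4| = √((8)² + (0)²) = √64 = 8
|V_4V_5| = √((21)² + (20)²) = √841 = 29
|V_5V_1| = √((-36)² + (-15)²) = √1521 = 39
Perimeter = 7 + 5 + 8 + 29 + 39 = 88.

88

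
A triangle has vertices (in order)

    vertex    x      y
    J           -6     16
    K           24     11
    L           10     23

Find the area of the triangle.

Σ = (-450) + (442) + (298) = 290
Area = |Σ|/2 = 145.

145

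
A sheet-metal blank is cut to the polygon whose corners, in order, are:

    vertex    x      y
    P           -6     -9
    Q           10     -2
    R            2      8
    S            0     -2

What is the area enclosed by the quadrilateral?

85

Cross-terms: 102, 84, -4, -12  ⇒  Σ = 170
Area = |Σ|/2 = 85.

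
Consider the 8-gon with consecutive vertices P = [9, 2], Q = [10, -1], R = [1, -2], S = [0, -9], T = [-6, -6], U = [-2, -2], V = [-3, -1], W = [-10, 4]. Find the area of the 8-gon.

96.5

Apply the shoelace formula: 2A = Σ (x_i·y_{i+1} − x_{i+1}·y_i), indices taken mod 8.
Cross-terms: -29, -19, -9, -54, 0, -4, -22, -56  ⇒  Σ = -193
Area = |Σ|/2 = 96.5.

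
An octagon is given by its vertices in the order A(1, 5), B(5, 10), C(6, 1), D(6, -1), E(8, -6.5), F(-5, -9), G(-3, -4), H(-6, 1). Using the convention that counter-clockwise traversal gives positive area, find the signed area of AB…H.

-141.25

Apply the shoelace (surveyor's) formula: 2A = Σ (x_i·y_{i+1} − x_{i+1}·y_i), indices taken mod 8.
Σ = (-15) + (-55) + (-12) + (-31) + (-104.5) + (-7) + (-27) + (-31) = -282.5
Signed area = Σ/2 = -141.25 (negative ⇒ clockwise traversal).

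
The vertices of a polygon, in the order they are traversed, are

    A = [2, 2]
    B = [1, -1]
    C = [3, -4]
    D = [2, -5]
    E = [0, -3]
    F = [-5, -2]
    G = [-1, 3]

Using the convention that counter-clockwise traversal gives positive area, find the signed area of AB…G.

Σ = (-4) + (-1) + (-7) + (-6) + (-15) + (-17) + (-8) = -58
Signed area = Σ/2 = -29 (negative ⇒ clockwise traversal).

-29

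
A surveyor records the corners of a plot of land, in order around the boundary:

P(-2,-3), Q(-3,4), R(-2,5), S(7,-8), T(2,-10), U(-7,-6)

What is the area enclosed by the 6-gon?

Apply the shoelace formula: 2A = Σ (x_i·y_{i+1} − x_{i+1}·y_i), indices taken mod 6.
P→Q: (-2)(4) − (-3)(-3) = -17
Q→R: (-3)(5) − (-2)(4) = -7
R→S: (-2)(-8) − (7)(5) = -19
S→T: (7)(-10) − (2)(-8) = -54
T→U: (2)(-6) − (-7)(-10) = -82
U→P: (-7)(-3) − (-2)(-6) = 9
Σ = -170
Area = |Σ|/2 = 85.

85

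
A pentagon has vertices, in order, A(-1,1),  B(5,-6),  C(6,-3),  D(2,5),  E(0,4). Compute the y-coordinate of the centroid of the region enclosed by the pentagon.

Apply the shoelace (surveyor's) formula. First the cross-terms c_i = x_i·y_{i+1} − x_{i+1}·y_i:
  1, 21, 36, 8, 4  ⇒  2A = 70, A = 35.
Then Σ (y_i + y_{i+1})·c_i = -30, so ȳ = -30 / (6·35) = -1/7.

-1/7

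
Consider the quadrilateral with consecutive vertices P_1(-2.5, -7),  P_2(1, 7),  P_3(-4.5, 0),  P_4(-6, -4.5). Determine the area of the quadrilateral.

Σ = (-10.5) + (31.5) + (20.25) + (30.75) = 72
Area = |Σ|/2 = 36.

36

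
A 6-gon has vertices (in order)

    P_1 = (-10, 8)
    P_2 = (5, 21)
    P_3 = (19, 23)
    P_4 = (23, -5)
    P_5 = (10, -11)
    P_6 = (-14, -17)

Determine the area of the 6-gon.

983.5

Apply the surveyor's formula: 2A = Σ (x_i·y_{i+1} − x_{i+1}·y_i), indices taken mod 6.
Cross-terms: -250, -284, -624, -203, -324, -282  ⇒  Σ = -1967
Area = |Σ|/2 = 983.5.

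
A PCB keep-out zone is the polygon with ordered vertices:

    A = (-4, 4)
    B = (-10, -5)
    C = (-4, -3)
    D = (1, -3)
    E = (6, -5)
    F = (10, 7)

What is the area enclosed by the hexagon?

Σ = (60) + (10) + (15) + (13) + (92) + (68) = 258
Area = |Σ|/2 = 129.

129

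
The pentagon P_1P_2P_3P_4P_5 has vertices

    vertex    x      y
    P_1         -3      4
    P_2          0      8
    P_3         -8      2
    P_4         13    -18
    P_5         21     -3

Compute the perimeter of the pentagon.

86

|P_1P_2| = √((3)² + (4)²) = √25 = 5
|P_2P_3| = √((-8)² + (-6)²) = √100 = 10
|P_3P_4| = √((21)² + (-20)²) = √841 = 29
|P_4P_5| = √((8)² + (15)²) = √289 = 17
|P_5P_1| = √((-24)² + (7)²) = √625 = 25
Perimeter = 5 + 10 + 29 + 17 + 25 = 86.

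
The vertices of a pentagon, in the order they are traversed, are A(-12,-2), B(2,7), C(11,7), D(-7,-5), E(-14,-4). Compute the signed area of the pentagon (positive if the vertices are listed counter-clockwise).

-105.5

Σ = (-80) + (-63) + (-6) + (-42) + (-20) = -211
Signed area = Σ/2 = -105.5 (negative ⇒ clockwise traversal).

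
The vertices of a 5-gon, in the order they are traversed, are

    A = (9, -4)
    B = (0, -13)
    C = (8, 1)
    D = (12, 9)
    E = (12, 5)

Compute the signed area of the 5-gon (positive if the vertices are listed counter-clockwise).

Apply the shoelace formula: 2A = Σ (x_i·y_{i+1} − x_{i+1}·y_i), indices taken mod 5.
Σ = (-117) + (104) + (60) + (-48) + (-93) = -94
Signed area = Σ/2 = -47 (negative ⇒ clockwise traversal).

-47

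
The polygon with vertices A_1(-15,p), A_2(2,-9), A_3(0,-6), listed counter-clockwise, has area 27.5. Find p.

Write out the shoelace sum; only the two edges meeting at A_1 involve p:
2·Area = [(0·p − (-15)·(-6)) + ((-15)·(-9) − 2·p)] + -12
       = -2·p + 33 = 55
⇒ p = -11.

-11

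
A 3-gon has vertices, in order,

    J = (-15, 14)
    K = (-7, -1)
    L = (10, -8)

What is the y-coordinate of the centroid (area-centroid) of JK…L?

5/3

Apply Gauss's area formula. First the cross-terms c_i = x_i·y_{i+1} − x_{i+1}·y_i:
  113, 66, 20  ⇒  2A = 199, A = 99.5.
Then Σ (y_i + y_{i+1})·c_i = 995, so ȳ = 995 / (6·99.5) = 5/3.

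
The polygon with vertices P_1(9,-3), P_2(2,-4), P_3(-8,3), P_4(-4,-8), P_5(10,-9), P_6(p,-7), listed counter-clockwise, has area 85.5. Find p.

7

Write out the shoelace sum; only the two edges meeting at P_6 involve p:
2·Area = [(10·(-7) − p·(-9)) + (p·(-3) − 9·(-7))] + 136
       = 6·p + 129 = 171
⇒ p = 7.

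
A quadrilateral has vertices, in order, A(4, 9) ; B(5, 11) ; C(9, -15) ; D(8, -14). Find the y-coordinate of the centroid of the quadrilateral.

Apply the surveyor's formula. First the cross-terms c_i = x_i·y_{i+1} − x_{i+1}·y_i:
  -1, -174, -6, 128  ⇒  2A = -53, A = -26.5.
Then Σ (y_i + y_{i+1})·c_i = 210, so ȳ = 210 / (6·(-26.5)) = -70/53.

-70/53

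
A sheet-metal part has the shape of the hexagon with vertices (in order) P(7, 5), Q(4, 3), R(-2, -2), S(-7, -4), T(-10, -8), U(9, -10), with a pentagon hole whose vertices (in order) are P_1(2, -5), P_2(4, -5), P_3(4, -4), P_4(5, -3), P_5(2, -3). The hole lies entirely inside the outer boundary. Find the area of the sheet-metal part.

Outer boundary:
Apply Gauss's area formula: 2A = Σ (x_i·y_{i+1} − x_{i+1}·y_i), indices taken mod 6.
P→Q: (7)(3) − (4)(5) = 1
Q→R: (4)(-2) − (-2)(3) = -2
R→S: (-2)(-4) − (-7)(-2) = -6
S→T: (-7)(-8) − (-10)(-4) = 16
T→U: (-10)(-10) − (9)(-8) = 172
U→P: (9)(5) − (7)(-10) = 115
Σ = 296
Area = |Σ|/2 = 148.
Hole:
Σ = (10) + (4) + (8) + (-9) + (-4) = 9
Area = |Σ|/2 = 4.5.
Net area = 148 − 4.5 = 143.5.

143.5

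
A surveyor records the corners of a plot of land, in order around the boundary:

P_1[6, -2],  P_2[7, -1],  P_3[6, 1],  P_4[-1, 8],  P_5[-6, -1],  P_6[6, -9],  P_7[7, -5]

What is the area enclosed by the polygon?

Apply the shoelace (surveyor's) formula: 2A = Σ (x_i·y_{i+1} − x_{i+1}·y_i), indices taken mod 7.
Cross-terms: 8, 13, 49, 49, 60, 33, 16  ⇒  Σ = 228
Area = |Σ|/2 = 114.

114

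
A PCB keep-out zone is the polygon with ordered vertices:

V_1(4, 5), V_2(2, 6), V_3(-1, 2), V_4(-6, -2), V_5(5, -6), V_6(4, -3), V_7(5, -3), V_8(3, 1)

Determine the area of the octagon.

60.5

Apply the surveyor's formula: 2A = Σ (x_i·y_{i+1} − x_{i+1}·y_i), indices taken mod 8.
Σ = (14) + (10) + (14) + (46) + (9) + (3) + (14) + (11) = 121
Area = |Σ|/2 = 60.5.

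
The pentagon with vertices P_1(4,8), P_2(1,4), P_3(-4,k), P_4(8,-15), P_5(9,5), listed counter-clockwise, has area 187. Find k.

Write out the shoelace sum; only the two edges meeting at P_3 involve k:
2·Area = [(1·k − (-4)·4) + ((-4)·(-15) − 8·k)] + 235
       = -7·k + 311 = 374
⇒ k = -9.

-9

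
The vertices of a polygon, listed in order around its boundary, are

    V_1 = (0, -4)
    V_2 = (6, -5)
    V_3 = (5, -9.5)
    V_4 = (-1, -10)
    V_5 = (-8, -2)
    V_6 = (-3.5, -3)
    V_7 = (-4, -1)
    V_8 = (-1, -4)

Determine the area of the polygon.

Σ = (24) + (-32) + (-59.5) + (-78) + (17) + (-8.5) + (15) + (4) = -118
Area = |Σ|/2 = 59.

59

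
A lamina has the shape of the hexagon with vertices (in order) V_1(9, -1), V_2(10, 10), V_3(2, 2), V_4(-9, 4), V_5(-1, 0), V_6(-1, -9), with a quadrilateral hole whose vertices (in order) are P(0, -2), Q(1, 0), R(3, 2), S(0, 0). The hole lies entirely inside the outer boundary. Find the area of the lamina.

Outer boundary:
Cross-terms: 100, 0, 26, 4, 9, 82  ⇒  Σ = 221
Area = |Σ|/2 = 110.5.
Hole:
Apply the surveyor's formula: 2A = Σ (x_i·y_{i+1} − x_{i+1}·y_i), indices taken mod 4.
Σ = (2) + (2) + (0) + (0) = 4
Area = |Σ|/2 = 2.
Net area = 110.5 − 2 = 108.5.

108.5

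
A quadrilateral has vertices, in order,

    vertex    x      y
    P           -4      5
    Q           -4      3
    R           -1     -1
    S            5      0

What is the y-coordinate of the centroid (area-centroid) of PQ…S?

22/15

Apply the shoelace formula. First the cross-terms c_i = x_i·y_{i+1} − x_{i+1}·y_i:
  8, 7, 5, 25  ⇒  2A = 45, A = 22.5.
Then Σ (y_i + y_{i+1})·c_i = 198, so ȳ = 198 / (6·22.5) = 22/15.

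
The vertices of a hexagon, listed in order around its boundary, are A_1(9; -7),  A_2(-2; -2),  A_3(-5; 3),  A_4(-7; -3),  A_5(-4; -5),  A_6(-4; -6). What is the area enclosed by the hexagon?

Apply the surveyor's formula: 2A = Σ (x_i·y_{i+1} − x_{i+1}·y_i), indices taken mod 6.
Σ = (-32) + (-16) + (36) + (23) + (4) + (82) = 97
Area = |Σ|/2 = 48.5.

48.5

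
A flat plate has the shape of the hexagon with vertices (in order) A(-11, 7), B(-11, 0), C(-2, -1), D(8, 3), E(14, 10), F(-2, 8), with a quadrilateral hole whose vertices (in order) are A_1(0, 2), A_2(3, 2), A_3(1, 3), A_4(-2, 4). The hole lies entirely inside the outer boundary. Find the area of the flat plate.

Outer boundary:
Σ = (77) + (11) + (2) + (38) + (132) + (74) = 334
Area = |Σ|/2 = 167.
Hole:
Σ = (-6) + (7) + (10) + (-4) = 7
Area = |Σ|/2 = 3.5.
Net area = 167 − 3.5 = 163.5.

163.5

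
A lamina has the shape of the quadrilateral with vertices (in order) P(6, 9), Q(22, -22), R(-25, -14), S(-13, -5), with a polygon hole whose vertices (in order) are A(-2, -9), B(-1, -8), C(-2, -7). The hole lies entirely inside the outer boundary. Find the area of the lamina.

Outer boundary:
P→Q: (6)(-22) − (22)(9) = -330
Q→R: (22)(-14) − (-25)(-22) = -858
R→S: (-25)(-5) − (-13)(-14) = -57
S→P: (-13)(9) − (6)(-5) = -87
Σ = -1332
Area = |Σ|/2 = 666.
Hole:
Σ = (7) + (-9) + (4) = 2
Area = |Σ|/2 = 1.
Net area = 666 − 1 = 665.

665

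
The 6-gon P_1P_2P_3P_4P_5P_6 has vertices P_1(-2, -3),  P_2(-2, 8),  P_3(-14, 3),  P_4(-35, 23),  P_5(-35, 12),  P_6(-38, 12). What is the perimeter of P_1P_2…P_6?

106

|P_1P_2| = √((0)² + (11)²) = √121 = 11
|P_2P_3| = √((-12)² + (-5)²) = √169 = 13
|P_3P_4| = √((-21)² + (20)²) = √841 = 29
|P_4P_5| = √((0)² + (-11)²) = √121 = 11
|P_5P_6| = √((-3)² + (0)²) = √9 = 3
|P_6P_1| = √((36)² + (-15)²) = √1521 = 39
Perimeter = 11 + 13 + 29 + 11 + 3 + 39 = 106.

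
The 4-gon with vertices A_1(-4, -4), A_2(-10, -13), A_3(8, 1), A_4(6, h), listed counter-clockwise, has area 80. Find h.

Write out the shoelace sum; only the two edges meeting at A_4 involve h:
2·Area = [(8·h − 6·1) + (6·(-4) − (-4)·h)] + 106
       = 12·h + 76 = 160
⇒ h = 7.

7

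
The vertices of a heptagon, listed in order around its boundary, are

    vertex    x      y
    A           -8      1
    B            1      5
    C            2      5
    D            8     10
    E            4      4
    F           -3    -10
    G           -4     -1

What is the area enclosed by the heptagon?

75.5

Apply Gauss's area formula: 2A = Σ (x_i·y_{i+1} − x_{i+1}·y_i), indices taken mod 7.
Cross-terms: -41, -5, -20, -8, -28, -37, -12  ⇒  Σ = -151
Area = |Σ|/2 = 75.5.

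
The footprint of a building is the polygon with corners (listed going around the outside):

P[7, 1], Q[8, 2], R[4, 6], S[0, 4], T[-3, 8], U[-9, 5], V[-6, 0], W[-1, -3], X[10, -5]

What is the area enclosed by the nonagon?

129.5

Σ = (6) + (40) + (16) + (12) + (57) + (30) + (18) + (35) + (45) = 259
Area = |Σ|/2 = 129.5.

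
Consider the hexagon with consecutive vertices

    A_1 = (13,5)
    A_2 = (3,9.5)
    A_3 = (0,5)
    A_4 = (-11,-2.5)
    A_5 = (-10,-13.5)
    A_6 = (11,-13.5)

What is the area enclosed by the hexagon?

Cross-terms: 108.5, 15, 55, 123.5, 283.5, 230.5  ⇒  Σ = 816
Area = |Σ|/2 = 408.

408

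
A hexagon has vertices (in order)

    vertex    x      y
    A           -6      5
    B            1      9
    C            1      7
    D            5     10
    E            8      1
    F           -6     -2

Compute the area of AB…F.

Apply Gauss's area formula: 2A = Σ (x_i·y_{i+1} − x_{i+1}·y_i), indices taken mod 6.
Σ = (-59) + (-2) + (-25) + (-75) + (-10) + (-42) = -213
Area = |Σ|/2 = 106.5.

106.5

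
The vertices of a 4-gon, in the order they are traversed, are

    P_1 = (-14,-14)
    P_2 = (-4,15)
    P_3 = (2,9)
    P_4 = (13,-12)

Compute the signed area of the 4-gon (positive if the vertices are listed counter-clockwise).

-411.5

Apply the shoelace (surveyor's) formula: 2A = Σ (x_i·y_{i+1} − x_{i+1}·y_i), indices taken mod 4.
Σ = (-266) + (-66) + (-141) + (-350) = -823
Signed area = Σ/2 = -411.5 (negative ⇒ clockwise traversal).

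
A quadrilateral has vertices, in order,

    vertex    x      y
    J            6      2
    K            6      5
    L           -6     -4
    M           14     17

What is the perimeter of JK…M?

64

|JK| = √((0)² + (3)²) = √9 = 3
|KL| = √((-12)² + (-9)²) = √225 = 15
|LM| = √((20)² + (21)²) = √841 = 29
|MJ| = √((-8)² + (-15)²) = √289 = 17
Perimeter = 3 + 15 + 29 + 17 = 64.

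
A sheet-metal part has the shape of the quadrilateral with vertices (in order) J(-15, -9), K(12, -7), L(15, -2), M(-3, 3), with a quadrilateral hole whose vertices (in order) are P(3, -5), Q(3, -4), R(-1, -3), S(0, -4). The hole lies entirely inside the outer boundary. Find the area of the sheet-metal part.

199.5

Outer boundary:
J→K: (-15)(-7) − (12)(-9) = 213
K→L: (12)(-2) − (15)(-7) = 81
L→M: (15)(3) − (-3)(-2) = 39
M→J: (-3)(-9) − (-15)(3) = 72
Σ = 405
Area = |Σ|/2 = 202.5.
Hole:
Σ = (3) + (-13) + (4) + (12) = 6
Area = |Σ|/2 = 3.
Net area = 202.5 − 3 = 199.5.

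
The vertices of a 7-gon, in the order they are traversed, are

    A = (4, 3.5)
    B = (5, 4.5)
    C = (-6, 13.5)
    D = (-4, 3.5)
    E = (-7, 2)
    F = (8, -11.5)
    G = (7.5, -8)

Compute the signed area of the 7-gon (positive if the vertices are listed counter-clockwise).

144.75

Apply the shoelace (surveyor's) formula: 2A = Σ (x_i·y_{i+1} − x_{i+1}·y_i), indices taken mod 7.
Cross-terms: 0.5, 94.5, 33, 16.5, 64.5, 22.25, 58.25  ⇒  Σ = 289.5
Signed area = Σ/2 = 144.75 (positive ⇒ counter-clockwise traversal).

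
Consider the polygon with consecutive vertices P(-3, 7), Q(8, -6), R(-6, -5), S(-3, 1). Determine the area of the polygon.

Apply the shoelace formula: 2A = Σ (x_i·y_{i+1} − x_{i+1}·y_i), indices taken mod 4.
Cross-terms: -38, -76, -21, -18  ⇒  Σ = -153
Area = |Σ|/2 = 76.5.

76.5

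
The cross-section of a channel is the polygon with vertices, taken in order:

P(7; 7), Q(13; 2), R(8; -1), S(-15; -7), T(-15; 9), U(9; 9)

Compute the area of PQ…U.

316.5

Apply Gauss's area formula: 2A = Σ (x_i·y_{i+1} − x_{i+1}·y_i), indices taken mod 6.
Σ = (-77) + (-29) + (-71) + (-240) + (-216) + (0) = -633
Area = |Σ|/2 = 316.5.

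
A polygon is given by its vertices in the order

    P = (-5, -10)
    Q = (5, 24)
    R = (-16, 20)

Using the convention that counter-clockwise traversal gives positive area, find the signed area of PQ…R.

Apply Gauss's area formula: 2A = Σ (x_i·y_{i+1} − x_{i+1}·y_i), indices taken mod 3.
Cross-terms: -70, 484, 260  ⇒  Σ = 674
Signed area = Σ/2 = 337 (positive ⇒ counter-clockwise traversal).

337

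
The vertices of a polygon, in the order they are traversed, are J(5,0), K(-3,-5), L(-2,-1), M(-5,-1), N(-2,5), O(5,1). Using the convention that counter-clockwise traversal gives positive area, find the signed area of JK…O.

Apply the shoelace (surveyor's) formula: 2A = Σ (x_i·y_{i+1} − x_{i+1}·y_i), indices taken mod 6.
Cross-terms: -25, -7, -3, -27, -27, -5  ⇒  Σ = -94
Signed area = Σ/2 = -47 (negative ⇒ clockwise traversal).

-47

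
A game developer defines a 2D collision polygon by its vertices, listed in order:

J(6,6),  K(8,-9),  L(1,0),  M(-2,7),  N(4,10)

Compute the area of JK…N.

Apply the surveyor's formula: 2A = Σ (x_i·y_{i+1} − x_{i+1}·y_i), indices taken mod 5.
Σ = (-102) + (9) + (7) + (-48) + (-36) = -170
Area = |Σ|/2 = 85.

85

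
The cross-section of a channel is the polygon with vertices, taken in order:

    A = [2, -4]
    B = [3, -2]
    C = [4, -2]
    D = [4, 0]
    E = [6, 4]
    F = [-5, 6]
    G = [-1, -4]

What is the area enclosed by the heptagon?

64

Apply the surveyor's formula: 2A = Σ (x_i·y_{i+1} − x_{i+1}·y_i), indices taken mod 7.
Σ = (8) + (2) + (8) + (16) + (56) + (26) + (12) = 128
Area = |Σ|/2 = 64.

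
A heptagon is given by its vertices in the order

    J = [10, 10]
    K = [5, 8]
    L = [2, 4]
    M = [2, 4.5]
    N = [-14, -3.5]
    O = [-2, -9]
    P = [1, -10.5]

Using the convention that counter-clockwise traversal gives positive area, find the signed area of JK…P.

177.5

Apply Gauss's area formula: 2A = Σ (x_i·y_{i+1} − x_{i+1}·y_i), indices taken mod 7.
Σ = (30) + (4) + (1) + (56) + (119) + (30) + (115) = 355
Signed area = Σ/2 = 177.5 (positive ⇒ counter-clockwise traversal).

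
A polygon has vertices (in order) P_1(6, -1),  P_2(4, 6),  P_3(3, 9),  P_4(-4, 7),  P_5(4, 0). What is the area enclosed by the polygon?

41.5

Cross-terms: 40, 18, 57, -28, -4  ⇒  Σ = 83
Area = |Σ|/2 = 41.5.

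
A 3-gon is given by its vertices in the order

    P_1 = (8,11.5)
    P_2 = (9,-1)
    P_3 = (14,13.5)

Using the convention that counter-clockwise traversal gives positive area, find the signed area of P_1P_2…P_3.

38.5

Σ = (-111.5) + (135.5) + (53) = 77
Signed area = Σ/2 = 38.5 (positive ⇒ counter-clockwise traversal).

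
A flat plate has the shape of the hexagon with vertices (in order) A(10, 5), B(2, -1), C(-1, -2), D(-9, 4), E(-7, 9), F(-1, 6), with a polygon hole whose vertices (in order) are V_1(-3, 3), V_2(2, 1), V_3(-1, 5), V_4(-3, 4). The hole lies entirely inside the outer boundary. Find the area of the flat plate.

Outer boundary:
Apply the shoelace (surveyor's) formula: 2A = Σ (x_i·y_{i+1} − x_{i+1}·y_i), indices taken mod 6.
A→B: (10)(-1) − (2)(5) = -20
B→C: (2)(-2) − (-1)(-1) = -5
C→D: (-1)(4) − (-9)(-2) = -22
D→E: (-9)(9) − (-7)(4) = -53
E→F: (-7)(6) − (-1)(9) = -33
F→A: (-1)(5) − (10)(6) = -65
Σ = -198
Area = |Σ|/2 = 99.
Hole:
V_1→V_2: (-3)(1) − (2)(3) = -9
V_2→V_3: (2)(5) − (-1)(1) = 11
V_3→V_4: (-1)(4) − (-3)(5) = 11
V_4→V_1: (-3)(3) − (-3)(4) = 3
Σ = 16
Area = |Σ|/2 = 8.
Net area = 99 − 8 = 91.

91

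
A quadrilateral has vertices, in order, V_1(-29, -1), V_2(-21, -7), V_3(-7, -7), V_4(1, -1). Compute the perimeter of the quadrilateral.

|V_1V_2| = √((8)² + (-6)²) = √100 = 10
|V_2V_3| = √((14)² + (0)²) = √196 = 14
|V_3V_4| = √((8)² + (6)²) = √100 = 10
|V_4V_1| = √((-30)² + (0)²) = √900 = 30
Perimeter = 10 + 14 + 10 + 30 = 64.

64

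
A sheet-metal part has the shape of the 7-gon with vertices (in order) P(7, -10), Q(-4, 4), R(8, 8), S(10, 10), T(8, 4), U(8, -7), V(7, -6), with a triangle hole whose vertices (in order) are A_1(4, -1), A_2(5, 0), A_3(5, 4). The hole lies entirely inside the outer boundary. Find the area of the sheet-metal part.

Outer boundary:
Apply the shoelace formula: 2A = Σ (x_i·y_{i+1} − x_{i+1}·y_i), indices taken mod 7.
Σ = (-12) + (-64) + (0) + (-40) + (-88) + (1) + (-28) = -231
Area = |Σ|/2 = 115.5.
Hole:
Apply the surveyor's formula: 2A = Σ (x_i·y_{i+1} − x_{i+1}·y_i), indices taken mod 3.
Cross-terms: 5, 20, -21  ⇒  Σ = 4
Area = |Σ|/2 = 2.
Net area = 115.5 − 2 = 113.5.

113.5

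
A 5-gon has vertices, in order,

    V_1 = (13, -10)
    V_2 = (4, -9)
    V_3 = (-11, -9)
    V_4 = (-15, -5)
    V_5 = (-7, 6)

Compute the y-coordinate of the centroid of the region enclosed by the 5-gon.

Apply Gauss's area formula. First the cross-terms c_i = x_i·y_{i+1} − x_{i+1}·y_i:
  -77, -135, -80, -125, -8  ⇒  2A = -425, A = -212.5.
Then Σ (y_i + y_{i+1})·c_i = 4920, so ȳ = 4920 / (6·(-212.5)) = -328/85.

-328/85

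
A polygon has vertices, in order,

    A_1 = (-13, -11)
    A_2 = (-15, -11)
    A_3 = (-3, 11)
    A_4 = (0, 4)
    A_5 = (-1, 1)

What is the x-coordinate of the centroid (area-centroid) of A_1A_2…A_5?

-19/3

Apply Gauss's area formula. First the cross-terms c_i = x_i·y_{i+1} − x_{i+1}·y_i:
  -22, -198, -12, 4, 24  ⇒  2A = -204, A = -102.
Then Σ (x_i + x_{i+1})·c_i = 3876, so x̄ = 3876 / (6·(-102)) = -19/3.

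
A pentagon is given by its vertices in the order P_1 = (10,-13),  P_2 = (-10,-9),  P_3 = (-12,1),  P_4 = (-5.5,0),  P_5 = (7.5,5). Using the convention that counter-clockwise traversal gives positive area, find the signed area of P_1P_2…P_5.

-253.75

Apply the surveyor's formula: 2A = Σ (x_i·y_{i+1} − x_{i+1}·y_i), indices taken mod 5.
Σ = (-220) + (-118) + (5.5) + (-27.5) + (-147.5) = -507.5
Signed area = Σ/2 = -253.75 (negative ⇒ clockwise traversal).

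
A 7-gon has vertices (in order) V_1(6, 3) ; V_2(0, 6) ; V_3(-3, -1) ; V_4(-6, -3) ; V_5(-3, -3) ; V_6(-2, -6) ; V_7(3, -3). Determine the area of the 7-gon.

64.5

Apply the shoelace (surveyor's) formula: 2A = Σ (x_i·y_{i+1} − x_{i+1}·y_i), indices taken mod 7.
Σ = (36) + (18) + (3) + (9) + (12) + (24) + (27) = 129
Area = |Σ|/2 = 64.5.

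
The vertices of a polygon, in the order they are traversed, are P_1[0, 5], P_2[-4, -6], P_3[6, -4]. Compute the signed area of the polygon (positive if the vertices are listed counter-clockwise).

Apply the surveyor's formula: 2A = Σ (x_i·y_{i+1} − x_{i+1}·y_i), indices taken mod 3.
P_1→P_2: (0)(-6) − (-4)(5) = 20
P_2→P_3: (-4)(-4) − (6)(-6) = 52
P_3→P_1: (6)(5) − (0)(-4) = 30
Σ = 102
Signed area = Σ/2 = 51 (positive ⇒ counter-clockwise traversal).

51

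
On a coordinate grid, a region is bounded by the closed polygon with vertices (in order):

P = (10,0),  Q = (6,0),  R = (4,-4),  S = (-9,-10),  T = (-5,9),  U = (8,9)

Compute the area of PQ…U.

Apply the shoelace (surveyor's) formula: 2A = Σ (x_i·y_{i+1} − x_{i+1}·y_i), indices taken mod 6.
Σ = (0) + (-24) + (-76) + (-131) + (-117) + (-90) = -438
Area = |Σ|/2 = 219.

219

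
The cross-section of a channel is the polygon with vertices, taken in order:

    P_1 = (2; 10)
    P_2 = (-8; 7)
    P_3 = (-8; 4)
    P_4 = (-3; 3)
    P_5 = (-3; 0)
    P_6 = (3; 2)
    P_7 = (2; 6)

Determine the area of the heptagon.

65.5

P_1→P_2: (2)(7) − (-8)(10) = 94
P_2→P_3: (-8)(4) − (-8)(7) = 24
P_3→P_4: (-8)(3) − (-3)(4) = -12
P_4→P_5: (-3)(0) − (-3)(3) = 9
P_5→P_6: (-3)(2) − (3)(0) = -6
P_6→P_7: (3)(6) − (2)(2) = 14
P_7→P_1: (2)(10) − (2)(6) = 8
Σ = 131
Area = |Σ|/2 = 65.5.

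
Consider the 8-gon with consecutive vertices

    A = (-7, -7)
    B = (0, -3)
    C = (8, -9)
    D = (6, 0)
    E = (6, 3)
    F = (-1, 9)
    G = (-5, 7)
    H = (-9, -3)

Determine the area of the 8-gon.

166

Σ = (21) + (24) + (54) + (18) + (57) + (38) + (78) + (42) = 332
Area = |Σ|/2 = 166.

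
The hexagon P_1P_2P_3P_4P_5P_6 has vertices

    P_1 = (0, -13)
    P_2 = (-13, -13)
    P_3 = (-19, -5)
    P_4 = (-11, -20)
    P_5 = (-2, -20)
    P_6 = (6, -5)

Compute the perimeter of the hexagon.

|P_1P_2| = √((-13)² + (0)²) = √169 = 13
|P_2P_3| = √((-6)² + (8)²) = √100 = 10
|P_3P_4| = √((8)² + (-15)²) = √289 = 17
|P_4P_5| = √((9)² + (0)²) = √81 = 9
|P_5P_6| = √((8)² + (15)²) = √289 = 17
|P_6P_1| = √((-6)² + (-8)²) = √100 = 10
Perimeter = 13 + 10 + 17 + 9 + 17 + 10 = 76.

76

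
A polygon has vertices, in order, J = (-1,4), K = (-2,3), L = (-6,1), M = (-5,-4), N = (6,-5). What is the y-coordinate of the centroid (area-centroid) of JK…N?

-224/177

Apply the surveyor's formula. First the cross-terms c_i = x_i·y_{i+1} − x_{i+1}·y_i:
  5, 16, 29, 49, 19  ⇒  2A = 118, A = 59.
Then Σ (y_i + y_{i+1})·c_i = -448, so ȳ = -448 / (6·59) = -224/177.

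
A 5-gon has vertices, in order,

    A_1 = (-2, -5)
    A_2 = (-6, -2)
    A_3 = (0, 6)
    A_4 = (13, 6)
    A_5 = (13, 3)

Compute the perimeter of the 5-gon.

48

|A_1A_2| = √((-4)² + (3)²) = √25 = 5
|A_2A_3| = √((6)² + (8)²) = √100 = 10
|A_3A_4| = √((13)² + (0)²) = √169 = 13
|A_4A_5| = √((0)² + (-3)²) = √9 = 3
|A_5A_1| = √((-15)² + (-8)²) = √289 = 17
Perimeter = 5 + 10 + 13 + 3 + 17 = 48.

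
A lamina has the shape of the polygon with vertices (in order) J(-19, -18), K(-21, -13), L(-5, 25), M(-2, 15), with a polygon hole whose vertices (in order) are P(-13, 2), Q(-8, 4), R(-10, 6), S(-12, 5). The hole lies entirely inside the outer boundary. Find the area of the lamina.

203

Outer boundary:
Apply Gauss's area formula: 2A = Σ (x_i·y_{i+1} − x_{i+1}·y_i), indices taken mod 4.
Σ = (-131) + (-590) + (-25) + (321) = -425
Area = |Σ|/2 = 212.5.
Hole:
Apply the shoelace formula: 2A = Σ (x_i·y_{i+1} − x_{i+1}·y_i), indices taken mod 4.
P→Q: (-13)(4) − (-8)(2) = -36
Q→R: (-8)(6) − (-10)(4) = -8
R→S: (-10)(5) − (-12)(6) = 22
S→P: (-12)(2) − (-13)(5) = 41
Σ = 19
Area = |Σ|/2 = 9.5.
Net area = 212.5 − 9.5 = 203.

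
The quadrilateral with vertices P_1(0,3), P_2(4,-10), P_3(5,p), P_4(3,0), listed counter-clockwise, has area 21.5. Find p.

-4

The doubled signed area Σ (x_i y_{i+1} − x_{i+1} y_i) is linear in p.
With p=0 it equals 47; the coefficient of p is 1 (from the two edges through P_3).
So 1·p + 47 = 2·21.5 = 43 ⇒ p = -4.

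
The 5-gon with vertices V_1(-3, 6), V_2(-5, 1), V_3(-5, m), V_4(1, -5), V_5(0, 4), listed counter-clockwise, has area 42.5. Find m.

The doubled signed area Σ (x_i y_{i+1} − x_{i+1} y_i) is linear in m.
With m=0 it equals 73; the coefficient of m is -6 (from the two edges through V_3).
So -6·m + 73 = 2·42.5 = 85 ⇒ m = -2.

-2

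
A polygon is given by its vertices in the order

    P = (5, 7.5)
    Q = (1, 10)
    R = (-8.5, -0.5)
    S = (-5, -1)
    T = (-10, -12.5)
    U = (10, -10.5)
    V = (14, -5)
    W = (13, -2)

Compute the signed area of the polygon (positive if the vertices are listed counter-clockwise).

328.5

Σ = (42.5) + (84.5) + (6) + (52.5) + (230) + (97) + (37) + (107.5) = 657
Signed area = Σ/2 = 328.5 (positive ⇒ counter-clockwise traversal).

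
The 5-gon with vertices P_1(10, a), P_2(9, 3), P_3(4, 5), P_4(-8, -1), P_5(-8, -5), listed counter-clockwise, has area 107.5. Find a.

The doubled signed area Σ (x_i y_{i+1} − x_{i+1} y_i) is linear in a.
With a=0 it equals 181; the coefficient of a is -17 (from the two edges through P_1).
So -17·a + 181 = 2·107.5 = 215 ⇒ a = -2.

-2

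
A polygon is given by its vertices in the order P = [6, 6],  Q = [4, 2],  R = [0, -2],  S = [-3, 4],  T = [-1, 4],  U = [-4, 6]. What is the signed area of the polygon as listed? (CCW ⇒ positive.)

-42

Apply the shoelace formula: 2A = Σ (x_i·y_{i+1} − x_{i+1}·y_i), indices taken mod 6.
Cross-terms: -12, -8, -6, -8, 10, -60  ⇒  Σ = -84
Signed area = Σ/2 = -42 (negative ⇒ clockwise traversal).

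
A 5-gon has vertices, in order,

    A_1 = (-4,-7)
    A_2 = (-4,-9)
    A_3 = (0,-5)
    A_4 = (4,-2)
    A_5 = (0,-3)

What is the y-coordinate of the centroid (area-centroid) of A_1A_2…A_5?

Apply the shoelace formula. First the cross-terms c_i = x_i·y_{i+1} − x_{i+1}·y_i:
  8, 20, 20, -12, -12  ⇒  2A = 24, A = 12.
Then Σ (y_i + y_{i+1})·c_i = -368, so ȳ = -368 / (6·12) = -46/9.

-46/9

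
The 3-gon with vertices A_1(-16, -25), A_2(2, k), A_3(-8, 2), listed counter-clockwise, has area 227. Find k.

-21

The doubled signed area Σ (x_i y_{i+1} − x_{i+1} y_i) is linear in k.
With k=0 it equals 286; the coefficient of k is -8 (from the two edges through A_2).
So -8·k + 286 = 2·227 = 454 ⇒ k = -21.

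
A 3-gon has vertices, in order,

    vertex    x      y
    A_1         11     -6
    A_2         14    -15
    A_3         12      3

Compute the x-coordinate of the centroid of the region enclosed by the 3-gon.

37/3

Apply Gauss's area formula. First the cross-terms c_i = x_i·y_{i+1} − x_{i+1}·y_i:
  -81, 222, -105  ⇒  2A = 36, A = 18.
Then Σ (x_i + x_{i+1})·c_i = 1332, so x̄ = 1332 / (6·18) = 37/3.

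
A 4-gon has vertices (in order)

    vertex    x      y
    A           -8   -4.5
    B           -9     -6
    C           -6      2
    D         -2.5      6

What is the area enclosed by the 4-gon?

Apply Gauss's area formula: 2A = Σ (x_i·y_{i+1} − x_{i+1}·y_i), indices taken mod 4.
Σ = (7.5) + (-54) + (-31) + (59.25) = -18.25
Area = |Σ|/2 = 9.125.

9.125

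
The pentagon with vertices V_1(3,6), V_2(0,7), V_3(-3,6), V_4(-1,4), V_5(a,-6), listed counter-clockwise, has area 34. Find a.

4

Write out the shoelace sum; only the two edges meeting at V_5 involve a:
2·Area = [((-1)·(-6) − a·4) + (a·6 − 3·(-6))] + 36
       = 2·a + 60 = 68
⇒ a = 4.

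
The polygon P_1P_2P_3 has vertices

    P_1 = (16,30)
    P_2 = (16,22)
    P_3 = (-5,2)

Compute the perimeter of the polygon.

72

|P_1P_2| = √((0)² + (-8)²) = √64 = 8
|P_2P_3| = √((-21)² + (-20)²) = √841 = 29
|P_3P_1| = √((21)² + (28)²) = √1225 = 35
Perimeter = 8 + 29 + 35 = 72.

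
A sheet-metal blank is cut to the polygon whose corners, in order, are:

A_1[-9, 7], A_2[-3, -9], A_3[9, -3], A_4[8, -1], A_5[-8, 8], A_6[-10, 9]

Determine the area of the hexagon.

Σ = (102) + (90) + (15) + (56) + (8) + (11) = 282
Area = |Σ|/2 = 141.

141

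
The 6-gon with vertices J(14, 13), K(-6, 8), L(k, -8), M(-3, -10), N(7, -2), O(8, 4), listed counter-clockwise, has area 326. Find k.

-15

Write out the shoelace sum; only the two edges meeting at L involve k:
2·Area = [((-6)·(-8) − k·8) + (k·(-10) − (-3)·(-8))] + 358
       = -18·k + 382 = 652
⇒ k = -15.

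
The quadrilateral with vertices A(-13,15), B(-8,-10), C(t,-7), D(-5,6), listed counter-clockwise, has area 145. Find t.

Write out the shoelace sum; only the two edges meeting at C involve t:
2·Area = [((-8)·(-7) − t·(-10)) + (t·6 − (-5)·(-7))] + 253
       = 16·t + 274 = 290
⇒ t = 1.

1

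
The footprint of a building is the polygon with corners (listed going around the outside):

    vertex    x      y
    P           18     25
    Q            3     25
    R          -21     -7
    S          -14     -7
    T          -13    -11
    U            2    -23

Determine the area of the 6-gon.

888

Cross-terms: 375, 504, 49, 63, 321, 464  ⇒  Σ = 1776
Area = |Σ|/2 = 888.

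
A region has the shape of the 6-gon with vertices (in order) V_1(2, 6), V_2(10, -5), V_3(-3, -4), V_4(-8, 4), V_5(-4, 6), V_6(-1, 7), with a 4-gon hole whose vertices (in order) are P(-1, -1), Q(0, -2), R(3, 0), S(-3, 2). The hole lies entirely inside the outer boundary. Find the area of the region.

Outer boundary:
Cross-terms: -70, -55, -44, -32, -22, -20  ⇒  Σ = -243
Area = |Σ|/2 = 121.5.
Hole:
Σ = (2) + (6) + (6) + (5) = 19
Area = |Σ|/2 = 9.5.
Net area = 121.5 − 9.5 = 112.

112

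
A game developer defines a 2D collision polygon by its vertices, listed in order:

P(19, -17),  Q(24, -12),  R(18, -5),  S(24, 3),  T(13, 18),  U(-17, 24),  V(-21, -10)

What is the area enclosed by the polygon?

1341

Apply the shoelace formula: 2A = Σ (x_i·y_{i+1} − x_{i+1}·y_i), indices taken mod 7.
P→Q: (19)(-12) − (24)(-17) = 180
Q→R: (24)(-5) − (18)(-12) = 96
R→S: (18)(3) − (24)(-5) = 174
S→T: (24)(18) − (13)(3) = 393
T→U: (13)(24) − (-17)(18) = 618
U→V: (-17)(-10) − (-21)(24) = 674
V→P: (-21)(-17) − (19)(-10) = 547
Σ = 2682
Area = |Σ|/2 = 1341.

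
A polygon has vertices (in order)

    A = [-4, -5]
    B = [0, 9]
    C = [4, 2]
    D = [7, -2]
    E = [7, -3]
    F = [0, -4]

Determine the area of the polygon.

72.5

Apply the shoelace formula: 2A = Σ (x_i·y_{i+1} − x_{i+1}·y_i), indices taken mod 6.
A→B: (-4)(9) − (0)(-5) = -36
B→C: (0)(2) − (4)(9) = -36
C→D: (4)(-2) − (7)(2) = -22
D→E: (7)(-3) − (7)(-2) = -7
E→F: (7)(-4) − (0)(-3) = -28
F→A: (0)(-5) − (-4)(-4) = -16
Σ = -145
Area = |Σ|/2 = 72.5.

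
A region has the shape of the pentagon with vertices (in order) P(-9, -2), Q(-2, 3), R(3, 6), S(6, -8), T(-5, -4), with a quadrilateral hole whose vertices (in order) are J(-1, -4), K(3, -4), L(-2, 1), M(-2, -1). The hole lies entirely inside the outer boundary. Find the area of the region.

Outer boundary:
P→Q: (-9)(3) − (-2)(-2) = -31
Q→R: (-2)(6) − (3)(3) = -21
R→S: (3)(-8) − (6)(6) = -60
S→T: (6)(-4) − (-5)(-8) = -64
T→P: (-5)(-2) − (-9)(-4) = -26
Σ = -202
Area = |Σ|/2 = 101.
Hole:
Apply the shoelace (surveyor's) formula: 2A = Σ (x_i·y_{i+1} − x_{i+1}·y_i), indices taken mod 4.
Cross-terms: 16, -5, 4, 7  ⇒  Σ = 22
Area = |Σ|/2 = 11.
Net area = 101 − 11 = 90.

90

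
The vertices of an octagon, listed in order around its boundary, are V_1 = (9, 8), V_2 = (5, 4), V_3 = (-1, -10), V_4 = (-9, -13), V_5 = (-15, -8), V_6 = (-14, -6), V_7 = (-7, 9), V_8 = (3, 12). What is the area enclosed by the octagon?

317.5

Σ = (-4) + (-46) + (-77) + (-123) + (-22) + (-168) + (-111) + (-84) = -635
Area = |Σ|/2 = 317.5.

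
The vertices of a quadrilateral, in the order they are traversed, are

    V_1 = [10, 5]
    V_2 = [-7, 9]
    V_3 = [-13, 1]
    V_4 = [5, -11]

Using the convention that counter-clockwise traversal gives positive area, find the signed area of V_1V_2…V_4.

254

Apply the shoelace (surveyor's) formula: 2A = Σ (x_i·y_{i+1} − x_{i+1}·y_i), indices taken mod 4.
Cross-terms: 125, 110, 138, 135  ⇒  Σ = 508
Signed area = Σ/2 = 254 (positive ⇒ counter-clockwise traversal).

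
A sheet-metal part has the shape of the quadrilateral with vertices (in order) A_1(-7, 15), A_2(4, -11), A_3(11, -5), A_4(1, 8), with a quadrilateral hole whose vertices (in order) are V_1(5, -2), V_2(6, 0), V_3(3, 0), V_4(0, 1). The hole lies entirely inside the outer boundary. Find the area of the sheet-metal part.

Outer boundary:
Apply the shoelace formula: 2A = Σ (x_i·y_{i+1} − x_{i+1}·y_i), indices taken mod 4.
Σ = (17) + (101) + (93) + (71) = 282
Area = |Σ|/2 = 141.
Hole:
Apply the shoelace formula: 2A = Σ (x_i·y_{i+1} − x_{i+1}·y_i), indices taken mod 4.
Cross-terms: 12, 0, 3, -5  ⇒  Σ = 10
Area = |Σ|/2 = 5.
Net area = 141 − 5 = 136.

136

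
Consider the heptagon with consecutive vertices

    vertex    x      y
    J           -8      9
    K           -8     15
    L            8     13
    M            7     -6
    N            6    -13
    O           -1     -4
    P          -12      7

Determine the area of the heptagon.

305

Apply the shoelace formula: 2A = Σ (x_i·y_{i+1} − x_{i+1}·y_i), indices taken mod 7.
Cross-terms: -48, -224, -139, -55, -37, -55, -52  ⇒  Σ = -610
Area = |Σ|/2 = 305.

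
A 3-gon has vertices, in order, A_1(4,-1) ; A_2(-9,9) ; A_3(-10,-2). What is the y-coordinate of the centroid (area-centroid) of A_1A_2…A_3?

Apply Gauss's area formula. First the cross-terms c_i = x_i·y_{i+1} − x_{i+1}·y_i:
  27, 108, 18  ⇒  2A = 153, A = 76.5.
Then Σ (y_i + y_{i+1})·c_i = 918, so ȳ = 918 / (6·76.5) = 2.

2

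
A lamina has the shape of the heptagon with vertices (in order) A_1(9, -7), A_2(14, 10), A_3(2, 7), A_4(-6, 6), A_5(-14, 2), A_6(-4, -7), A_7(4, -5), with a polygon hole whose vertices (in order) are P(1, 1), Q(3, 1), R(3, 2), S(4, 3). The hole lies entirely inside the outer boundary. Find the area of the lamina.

Outer boundary:
Apply the surveyor's formula: 2A = Σ (x_i·y_{i+1} − x_{i+1}·y_i), indices taken mod 7.
A_1→A_2: (9)(10) − (14)(-7) = 188
A_2→A_3: (14)(7) − (2)(10) = 78
A_3→A_4: (2)(6) − (-6)(7) = 54
A_4→A_5: (-6)(2) − (-14)(6) = 72
A_5→A_6: (-14)(-7) − (-4)(2) = 106
A_6→A_7: (-4)(-5) − (4)(-7) = 48
A_7→A_1: (4)(-7) − (9)(-5) = 17
Σ = 563
Area = |Σ|/2 = 281.5.
Hole:
Σ = (-2) + (3) + (1) + (1) = 3
Area = |Σ|/2 = 1.5.
Net area = 281.5 − 1.5 = 280.

280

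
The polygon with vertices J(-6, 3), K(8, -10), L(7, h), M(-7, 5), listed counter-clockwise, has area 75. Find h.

The doubled signed area Σ (x_i y_{i+1} − x_{i+1} y_i) is linear in h.
With h=0 it equals 150; the coefficient of h is 15 (from the two edges through L).
So 15·h + 150 = 2·75 = 150 ⇒ h = 0.

0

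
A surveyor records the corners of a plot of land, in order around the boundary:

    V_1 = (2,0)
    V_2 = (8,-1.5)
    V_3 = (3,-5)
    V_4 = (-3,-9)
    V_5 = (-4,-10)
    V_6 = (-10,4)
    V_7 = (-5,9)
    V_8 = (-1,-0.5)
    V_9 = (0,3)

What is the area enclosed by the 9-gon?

135

Apply the shoelace formula: 2A = Σ (x_i·y_{i+1} − x_{i+1}·y_i), indices taken mod 9.
Cross-terms: -3, -35.5, -42, -6, -116, -70, 11.5, -3, -6  ⇒  Σ = -270
Area = |Σ|/2 = 135.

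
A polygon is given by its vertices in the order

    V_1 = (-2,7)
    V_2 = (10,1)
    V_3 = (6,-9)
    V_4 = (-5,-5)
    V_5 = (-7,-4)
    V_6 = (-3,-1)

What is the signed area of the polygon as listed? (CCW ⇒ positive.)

-143

Apply the shoelace formula: 2A = Σ (x_i·y_{i+1} − x_{i+1}·y_i), indices taken mod 6.
Σ = (-72) + (-96) + (-75) + (-15) + (-5) + (-23) = -286
Signed area = Σ/2 = -143 (negative ⇒ clockwise traversal).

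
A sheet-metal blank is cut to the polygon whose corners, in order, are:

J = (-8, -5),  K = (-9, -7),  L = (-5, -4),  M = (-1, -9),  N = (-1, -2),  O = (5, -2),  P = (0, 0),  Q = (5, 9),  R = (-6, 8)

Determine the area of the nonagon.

123

J→K: (-8)(-7) − (-9)(-5) = 11
K→L: (-9)(-4) − (-5)(-7) = 1
L→M: (-5)(-9) − (-1)(-4) = 41
M→N: (-1)(-2) − (-1)(-9) = -7
N→O: (-1)(-2) − (5)(-2) = 12
O→P: (5)(0) − (0)(-2) = 0
P→Q: (0)(9) − (5)(0) = 0
Q→R: (5)(8) − (-6)(9) = 94
R→J: (-6)(-5) − (-8)(8) = 94
Σ = 246
Area = |Σ|/2 = 123.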